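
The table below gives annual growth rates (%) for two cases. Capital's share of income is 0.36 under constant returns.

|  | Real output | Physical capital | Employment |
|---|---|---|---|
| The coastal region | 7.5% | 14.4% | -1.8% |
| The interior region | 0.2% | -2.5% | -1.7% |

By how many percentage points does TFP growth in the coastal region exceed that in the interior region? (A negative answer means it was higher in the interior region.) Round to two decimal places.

Labor's share = 1 − 0.36 = 0.64.
The coastal region: TFP = 7.5 − 5.184 + 1.152 = 3.468%.
The interior region: TFP = 0.2 + 0.9 + 1.088 = 2.188%.
Difference = 3.468 − (2.188) = 1.28 pp.

1.28 percentage points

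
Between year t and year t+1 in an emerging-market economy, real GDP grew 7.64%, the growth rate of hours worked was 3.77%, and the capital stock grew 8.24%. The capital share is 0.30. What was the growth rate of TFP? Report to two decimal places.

2.53%

Labor's share = 1 − 0.3 = 0.7.
The capital stock: 0.3 × 8.24 = 2.472 pp.
Hours worked: 0.7 × 3.77 = 2.639 pp.
TFP growth = 7.64 − 5.111 = 2.529%.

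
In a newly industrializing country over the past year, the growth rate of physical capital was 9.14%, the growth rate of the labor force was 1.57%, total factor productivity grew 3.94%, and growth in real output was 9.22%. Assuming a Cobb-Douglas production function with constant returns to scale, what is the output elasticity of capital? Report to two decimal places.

α = 0.49

gY = gA + α·gK + (1−α)·gL, so gY − gA − gL = α(gK − gL).
9.22 − 3.94 − 1.57 = α × (9.14 − 1.57).
3.71 = 7.57 α, so α = 0.4901.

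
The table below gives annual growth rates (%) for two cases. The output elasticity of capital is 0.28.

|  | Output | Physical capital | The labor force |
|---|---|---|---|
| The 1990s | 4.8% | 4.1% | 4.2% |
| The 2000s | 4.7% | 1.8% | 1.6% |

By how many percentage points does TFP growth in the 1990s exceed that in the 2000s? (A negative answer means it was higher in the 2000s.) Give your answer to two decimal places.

Labor's share = 1 − 0.28 = 0.72.
The 1990s: TFP = 4.8 − 1.148 − 3.024 = 0.628%.
The 2000s: TFP = 4.7 − 0.504 − 1.152 = 3.044%.
Difference = 0.628 − (3.044) = -2.416 pp.

-2.42 percentage points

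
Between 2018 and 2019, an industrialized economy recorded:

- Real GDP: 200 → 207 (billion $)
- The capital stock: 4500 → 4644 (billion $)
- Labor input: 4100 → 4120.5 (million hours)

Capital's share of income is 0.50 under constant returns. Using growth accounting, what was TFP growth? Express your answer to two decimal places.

TFP grew 1.65%.

Real GDP growth = (207 − 200) / 200 = 3.5%.
The capital stock growth = (4644 − 4500) / 4500 = 3.2%.
Labor input growth = (4120.5 − 4100) / 4100 = 0.5%.
Labor's share = 1 − 0.5 = 0.5.
The capital stock: 0.5 × 3.2 = 1.6 pp.
Labor input: 0.5 × 0.5 = 0.25 pp.
TFP growth = 3.5 − 1.85 = 1.65%.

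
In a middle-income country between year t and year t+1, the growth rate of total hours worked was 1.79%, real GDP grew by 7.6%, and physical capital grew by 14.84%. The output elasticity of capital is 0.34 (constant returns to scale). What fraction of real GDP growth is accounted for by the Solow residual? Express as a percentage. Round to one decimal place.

Labor's share = 1 − 0.34 = 0.66.
Physical capital: 0.34 × 14.84 = 5.0456 pp.
Total hours worked: 0.66 × 1.79 = 1.1814 pp.
TFP growth = 7.6 − 6.227 = 1.373%.
TFP share of growth = 1.373 / 7.6 × 100 = 18.066%.

The Solow residual accounted for 18.1% of growth.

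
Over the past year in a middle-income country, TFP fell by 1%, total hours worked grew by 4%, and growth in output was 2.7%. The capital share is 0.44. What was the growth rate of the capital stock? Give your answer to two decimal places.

Labor's share = 1 − 0.44 = 0.56.
gY = gA + 0.56×4 + 0.44×g.
0.44×g = 2.7 + 1 − 2.24 = 1.46.
g = 1.46 / 0.44 = 3.3182%.

3.32%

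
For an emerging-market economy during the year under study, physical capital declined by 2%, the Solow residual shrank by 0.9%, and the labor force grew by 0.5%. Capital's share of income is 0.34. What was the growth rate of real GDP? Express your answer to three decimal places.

-1.250%

Labor's share = 1 − 0.34 = 0.66.
Physical capital: 0.34 × (-2) = -0.68 pp.
The labor force: 0.66 × 0.5 = 0.33 pp.
Output growth = -0.9 + (-0.35) = -1.25%.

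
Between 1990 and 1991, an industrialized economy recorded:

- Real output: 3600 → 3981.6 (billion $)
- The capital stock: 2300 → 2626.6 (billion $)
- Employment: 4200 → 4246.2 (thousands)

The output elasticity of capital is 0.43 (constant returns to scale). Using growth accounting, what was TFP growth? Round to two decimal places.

TFP growth was 3.87%.

Real output growth = (3981.6 − 3600) / 3600 = 10.6%.
The capital stock growth = (2626.6 − 2300) / 2300 = 14.2%.
Employment growth = (4246.2 − 4200) / 4200 = 1.1%.
Labor's share = 1 − 0.43 = 0.57.
The capital stock: 0.43 × 14.2 = 6.106 pp.
Employment: 0.57 × 1.1 = 0.627 pp.
TFP growth = 10.6 − 6.733 = 3.867%.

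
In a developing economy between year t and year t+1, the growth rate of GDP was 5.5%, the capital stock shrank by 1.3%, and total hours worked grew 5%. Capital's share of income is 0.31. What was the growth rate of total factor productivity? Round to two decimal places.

Labor's share = 1 − 0.31 = 0.69.
The capital stock: 0.31 × (-1.3) = -0.403 pp.
Total hours worked: 0.69 × 5 = 3.45 pp.
TFP growth = 5.5 − 3.047 = 2.453%.

2.45%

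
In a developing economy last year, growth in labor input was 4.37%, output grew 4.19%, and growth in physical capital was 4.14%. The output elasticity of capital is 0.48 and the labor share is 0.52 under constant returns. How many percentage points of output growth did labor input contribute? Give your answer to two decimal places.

2.27 percentage points

Labor's share = 1 − 0.48 = 0.52.
Contribution = share × growth = 0.52 × 4.37 = 2.2724 pp.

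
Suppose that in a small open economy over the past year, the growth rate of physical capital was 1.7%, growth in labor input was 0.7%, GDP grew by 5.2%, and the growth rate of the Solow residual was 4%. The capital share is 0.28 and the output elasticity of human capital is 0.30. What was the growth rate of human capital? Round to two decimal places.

Labor's share = 1 − 0.28 − 0.3 = 0.42.
gY = gA + 0.28×1.7 + 0.42×0.7 + 0.3×g.
0.3×g = 5.2 − 4 − 0.77 = 0.43.
g = 0.43 / 0.3 = 1.4333%.

Human capital growth was 1.43%.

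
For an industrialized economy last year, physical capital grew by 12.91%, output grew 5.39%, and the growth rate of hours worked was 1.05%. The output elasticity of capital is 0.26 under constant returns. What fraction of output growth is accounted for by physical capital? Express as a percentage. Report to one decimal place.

Physical capital accounted for 62.3% of growth.

Physical capital contributed 0.26 × 12.91 = 3.3566 pp.
Share of growth = 3.3566 / 5.39 × 100 = 62.275%.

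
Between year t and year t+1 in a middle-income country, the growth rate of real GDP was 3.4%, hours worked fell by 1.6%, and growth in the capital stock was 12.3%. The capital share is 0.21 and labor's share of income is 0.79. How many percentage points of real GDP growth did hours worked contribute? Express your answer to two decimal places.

-1.26

Labor's share = 1 − 0.21 = 0.79.
Contribution = share × growth = 0.79 × (-1.6) = -1.264 pp.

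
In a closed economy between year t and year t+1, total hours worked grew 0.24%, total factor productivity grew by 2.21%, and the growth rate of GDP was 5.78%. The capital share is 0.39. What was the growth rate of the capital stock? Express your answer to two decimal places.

8.78%

Labor's share = 1 − 0.39 = 0.61.
gY = gA + 0.61×0.24 + 0.39×g.
0.39×g = 5.78 − 2.21 − 0.1464 = 3.4236.
g = 3.4236 / 0.39 = 8.7785%.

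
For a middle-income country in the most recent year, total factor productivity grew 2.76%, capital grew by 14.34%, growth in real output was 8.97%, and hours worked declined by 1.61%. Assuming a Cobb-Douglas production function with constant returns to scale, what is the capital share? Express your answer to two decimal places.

gY = gA + α·gK + (1−α)·gL, so gY − gA − gL = α(gK − gL).
8.97 − 2.76 + 1.61 = α × (14.34 − (-1.61)).
7.82 = 15.95 α, so α = 0.4903.

0.49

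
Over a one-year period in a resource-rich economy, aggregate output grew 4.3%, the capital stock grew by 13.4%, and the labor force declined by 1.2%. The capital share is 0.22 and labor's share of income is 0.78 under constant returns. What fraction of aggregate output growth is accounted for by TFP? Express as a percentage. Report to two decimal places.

53.21%

Labor's share = 1 − 0.22 = 0.78.
The capital stock: 0.22 × 13.4 = 2.948 pp.
The labor force: 0.78 × (-1.2) = -0.936 pp.
TFP growth = 4.3 − 2.012 = 2.288%.
TFP share of growth = 2.288 / 4.3 × 100 = 53.2093%.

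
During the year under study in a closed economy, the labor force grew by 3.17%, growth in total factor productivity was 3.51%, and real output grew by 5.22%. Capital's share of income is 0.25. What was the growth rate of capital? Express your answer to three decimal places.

Labor's share = 1 − 0.25 = 0.75.
gY = gA + 0.75×3.17 + 0.25×g.
0.25×g = 5.22 − 3.51 − 2.3775 = -0.6675.
g = -0.6675 / 0.25 = -2.67%.

-2.670%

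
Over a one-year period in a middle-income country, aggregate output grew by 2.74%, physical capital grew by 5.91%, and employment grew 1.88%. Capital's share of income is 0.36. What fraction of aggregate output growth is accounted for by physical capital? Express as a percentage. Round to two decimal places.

Physical capital contributed 0.36 × 5.91 = 2.1276 pp.
Share of growth = 2.1276 / 2.74 × 100 = 77.6496%.

77.65%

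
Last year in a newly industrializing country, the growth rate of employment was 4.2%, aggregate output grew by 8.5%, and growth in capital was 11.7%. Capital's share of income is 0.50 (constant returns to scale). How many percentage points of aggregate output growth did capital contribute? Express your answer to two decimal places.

5.85

Contribution = share × growth = 0.5 × 11.7 = 5.85 pp.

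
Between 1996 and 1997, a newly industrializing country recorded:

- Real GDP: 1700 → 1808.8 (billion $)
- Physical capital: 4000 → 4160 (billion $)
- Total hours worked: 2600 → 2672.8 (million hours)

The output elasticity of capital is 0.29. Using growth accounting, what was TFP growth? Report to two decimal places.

3.25%

Real GDP growth = (1808.8 − 1700) / 1700 = 6.4%.
Physical capital growth = (4160 − 4000) / 4000 = 4%.
Total hours worked growth = (2672.8 − 2600) / 2600 = 2.8%.
Labor's share = 1 − 0.29 = 0.71.
Physical capital: 0.29 × 4 = 1.16 pp.
Total hours worked: 0.71 × 2.8 = 1.988 pp.
TFP growth = 6.4 − 3.148 = 3.252%.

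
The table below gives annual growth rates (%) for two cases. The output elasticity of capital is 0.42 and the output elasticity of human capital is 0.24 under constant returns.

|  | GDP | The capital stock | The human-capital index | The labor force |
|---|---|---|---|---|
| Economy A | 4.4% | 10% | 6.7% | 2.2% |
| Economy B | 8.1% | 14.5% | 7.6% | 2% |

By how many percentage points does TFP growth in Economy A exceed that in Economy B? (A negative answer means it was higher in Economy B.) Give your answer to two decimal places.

Labor's share = 1 − 0.42 − 0.24 = 0.34.
Economy A: TFP = 4.4 − 4.2 − 1.608 − 0.748 = -2.156%.
Economy B: TFP = 8.1 − 6.09 − 1.824 − 0.68 = -0.494%.
Difference = -2.156 − (-0.494) = -1.662 pp.

-1.66 percentage points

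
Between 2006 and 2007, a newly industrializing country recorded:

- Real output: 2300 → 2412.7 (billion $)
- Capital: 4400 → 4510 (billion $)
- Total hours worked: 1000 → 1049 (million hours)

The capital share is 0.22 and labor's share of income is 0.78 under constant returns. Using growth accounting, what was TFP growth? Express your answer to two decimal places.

TFP grew 0.53%.

Real output growth = (2412.7 − 2300) / 2300 = 4.9%.
Capital growth = (4510 − 4400) / 4400 = 2.5%.
Total hours worked growth = (1049 − 1000) / 1000 = 4.9%.
Labor's share = 1 − 0.22 = 0.78.
Capital: 0.22 × 2.5 = 0.55 pp.
Total hours worked: 0.78 × 4.9 = 3.822 pp.
TFP growth = 4.9 − 4.372 = 0.528%.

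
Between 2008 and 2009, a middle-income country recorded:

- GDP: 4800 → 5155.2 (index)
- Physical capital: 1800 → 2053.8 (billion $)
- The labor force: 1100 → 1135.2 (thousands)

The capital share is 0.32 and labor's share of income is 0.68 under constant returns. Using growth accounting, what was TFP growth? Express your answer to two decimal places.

TFP growth was 0.71%.

GDP growth = (5155.2 − 4800) / 4800 = 7.4%.
Physical capital growth = (2053.8 − 1800) / 1800 = 14.1%.
The labor force growth = (1135.2 − 1100) / 1100 = 3.2%.
Labor's share = 1 − 0.32 = 0.68.
Physical capital: 0.32 × 14.1 = 4.512 pp.
The labor force: 0.68 × 3.2 = 2.176 pp.
TFP growth = 7.4 − 6.688 = 0.712%.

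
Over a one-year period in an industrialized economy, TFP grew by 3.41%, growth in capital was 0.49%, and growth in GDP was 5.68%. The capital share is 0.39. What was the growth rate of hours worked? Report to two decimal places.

Labor's share = 1 − 0.39 = 0.61.
gY = gA + 0.39×0.49 + 0.61×g.
0.61×g = 5.68 − 3.41 − 0.1911 = 2.0789.
g = 2.0789 / 0.61 = 3.408%.

3.41%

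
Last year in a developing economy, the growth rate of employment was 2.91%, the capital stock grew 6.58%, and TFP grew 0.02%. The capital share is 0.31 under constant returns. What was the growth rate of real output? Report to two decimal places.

4.07%

Labor's share = 1 − 0.31 = 0.69.
The capital stock: 0.31 × 6.58 = 2.0398 pp.
Employment: 0.69 × 2.91 = 2.0079 pp.
Output growth = 0.02 + 4.0477 = 4.0677%.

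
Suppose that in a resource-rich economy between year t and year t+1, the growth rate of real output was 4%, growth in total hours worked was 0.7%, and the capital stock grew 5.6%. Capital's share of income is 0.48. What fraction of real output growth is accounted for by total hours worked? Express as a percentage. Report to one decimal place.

Total hours worked accounted for 9.1% of growth.

Labor's share = 1 − 0.48 = 0.52.
Total hours worked contributed 0.52 × 0.7 = 0.364 pp.
Share of growth = 0.364 / 4 × 100 = 9.1%.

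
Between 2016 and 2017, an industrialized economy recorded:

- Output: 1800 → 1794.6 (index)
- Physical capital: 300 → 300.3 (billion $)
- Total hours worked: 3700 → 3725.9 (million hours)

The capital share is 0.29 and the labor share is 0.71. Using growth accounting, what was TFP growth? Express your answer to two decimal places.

Output growth = (1794.6 − 1800) / 1800 = -0.3%.
Physical capital growth = (300.3 − 300) / 300 = 0.1%.
Total hours worked growth = (3725.9 − 3700) / 3700 = 0.7%.
Labor's share = 1 − 0.29 = 0.71.
Physical capital: 0.29 × 0.1 = 0.029 pp.
Total hours worked: 0.71 × 0.7 = 0.497 pp.
TFP growth = -0.3 − 0.526 = -0.826%.

-0.83%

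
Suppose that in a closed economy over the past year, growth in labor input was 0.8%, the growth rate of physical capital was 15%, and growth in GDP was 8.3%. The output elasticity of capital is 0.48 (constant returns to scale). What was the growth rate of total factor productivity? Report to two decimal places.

Labor's share = 1 − 0.48 = 0.52.
Physical capital: 0.48 × 15 = 7.2 pp.
Labor input: 0.52 × 0.8 = 0.416 pp.
TFP growth = 8.3 − 7.616 = 0.684%.

Total factor productivity grew 0.68%.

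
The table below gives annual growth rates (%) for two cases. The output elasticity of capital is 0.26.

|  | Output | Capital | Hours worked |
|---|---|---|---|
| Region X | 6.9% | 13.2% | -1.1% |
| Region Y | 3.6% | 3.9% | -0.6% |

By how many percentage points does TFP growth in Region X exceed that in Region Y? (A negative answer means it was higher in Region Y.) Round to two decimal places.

1.25 percentage points

Labor's share = 1 − 0.26 = 0.74.
Region X: TFP = 6.9 − 3.432 + 0.814 = 4.282%.
Region Y: TFP = 3.6 − 1.014 + 0.444 = 3.03%.
Difference = 4.282 − (3.03) = 1.252 pp.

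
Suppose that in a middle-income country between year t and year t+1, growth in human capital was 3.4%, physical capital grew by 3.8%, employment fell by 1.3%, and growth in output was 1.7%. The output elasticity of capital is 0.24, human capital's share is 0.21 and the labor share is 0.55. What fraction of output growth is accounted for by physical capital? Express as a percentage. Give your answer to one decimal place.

53.6%

Physical capital contributed 0.24 × 3.8 = 0.912 pp.
Share of growth = 0.912 / 1.7 × 100 = 53.647%.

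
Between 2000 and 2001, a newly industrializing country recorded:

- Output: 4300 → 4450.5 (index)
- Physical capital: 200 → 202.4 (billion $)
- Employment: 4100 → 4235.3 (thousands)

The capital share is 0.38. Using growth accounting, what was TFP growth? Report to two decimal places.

Output growth = (4450.5 − 4300) / 4300 = 3.5%.
Physical capital growth = (202.4 − 200) / 200 = 1.2%.
Employment growth = (4235.3 − 4100) / 4100 = 3.3%.
Labor's share = 1 − 0.38 = 0.62.
Physical capital: 0.38 × 1.2 = 0.456 pp.
Employment: 0.62 × 3.3 = 2.046 pp.
TFP growth = 3.5 − 2.502 = 0.998%.

TFP grew 1.00%.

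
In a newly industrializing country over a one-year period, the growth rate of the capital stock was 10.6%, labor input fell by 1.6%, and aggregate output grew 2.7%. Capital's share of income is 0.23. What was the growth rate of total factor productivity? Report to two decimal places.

1.49%

Labor's share = 1 − 0.23 = 0.77.
The capital stock: 0.23 × 10.6 = 2.438 pp.
Labor input: 0.77 × (-1.6) = -1.232 pp.
TFP growth = 2.7 − 1.206 = 1.494%.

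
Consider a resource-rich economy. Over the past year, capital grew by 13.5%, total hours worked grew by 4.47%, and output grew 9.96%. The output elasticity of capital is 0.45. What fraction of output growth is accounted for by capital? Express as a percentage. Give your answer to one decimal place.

Capital accounted for 61.0% of growth.

Capital contributed 0.45 × 13.5 = 6.075 pp.
Share of growth = 6.075 / 9.96 × 100 = 60.994%.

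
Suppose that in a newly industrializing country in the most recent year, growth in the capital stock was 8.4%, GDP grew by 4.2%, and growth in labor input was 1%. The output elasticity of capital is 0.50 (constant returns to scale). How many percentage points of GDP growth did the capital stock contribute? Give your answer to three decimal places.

4.200

Contribution = share × growth = 0.5 × 8.4 = 4.2 pp.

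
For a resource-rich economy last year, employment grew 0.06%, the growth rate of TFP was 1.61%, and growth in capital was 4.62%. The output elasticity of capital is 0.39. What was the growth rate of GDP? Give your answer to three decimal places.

Labor's share = 1 − 0.39 = 0.61.
Capital: 0.39 × 4.62 = 1.8018 pp.
Employment: 0.61 × 0.06 = 0.0366 pp.
Output growth = 1.61 + 1.8384 = 3.4484%.

3.448%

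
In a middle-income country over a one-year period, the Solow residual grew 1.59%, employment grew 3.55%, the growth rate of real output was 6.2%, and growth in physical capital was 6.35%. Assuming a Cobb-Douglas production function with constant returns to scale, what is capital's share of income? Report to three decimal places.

Capital's share of income is 0.379.

gY = gA + α·gK + (1−α)·gL, so gY − gA − gL = α(gK − gL).
6.2 − 1.59 − 3.55 = α × (6.35 − 3.55).
1.06 = 2.8 α, so α = 0.37857.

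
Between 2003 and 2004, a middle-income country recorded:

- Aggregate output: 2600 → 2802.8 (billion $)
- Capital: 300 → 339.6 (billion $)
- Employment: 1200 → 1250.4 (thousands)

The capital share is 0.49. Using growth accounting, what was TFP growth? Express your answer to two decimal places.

-0.81%

Aggregate output growth = (2802.8 − 2600) / 2600 = 7.8%.
Capital growth = (339.6 − 300) / 300 = 13.2%.
Employment growth = (1250.4 − 1200) / 1200 = 4.2%.
Labor's share = 1 − 0.49 = 0.51.
Capital: 0.49 × 13.2 = 6.468 pp.
Employment: 0.51 × 4.2 = 2.142 pp.
TFP growth = 7.8 − 8.61 = -0.81%.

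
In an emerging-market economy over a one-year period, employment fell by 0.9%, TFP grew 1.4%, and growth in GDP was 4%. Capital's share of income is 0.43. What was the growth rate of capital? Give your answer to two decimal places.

Labor's share = 1 − 0.43 = 0.57.
gY = gA + 0.57×(-0.9) + 0.43×g.
0.43×g = 4 − 1.4 + 0.513 = 3.113.
g = 3.113 / 0.43 = 7.2395%.

7.24%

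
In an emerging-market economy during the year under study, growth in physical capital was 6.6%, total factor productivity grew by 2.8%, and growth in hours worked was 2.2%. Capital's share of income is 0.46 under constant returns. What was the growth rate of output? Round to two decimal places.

7.02%

Labor's share = 1 − 0.46 = 0.54.
Physical capital: 0.46 × 6.6 = 3.036 pp.
Hours worked: 0.54 × 2.2 = 1.188 pp.
Output growth = 2.8 + 4.224 = 7.024%.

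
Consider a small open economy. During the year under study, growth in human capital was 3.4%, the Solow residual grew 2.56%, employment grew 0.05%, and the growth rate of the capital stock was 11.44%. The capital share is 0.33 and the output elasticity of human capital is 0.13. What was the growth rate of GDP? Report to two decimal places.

6.80%

Labor's share = 1 − 0.33 − 0.13 = 0.54.
The capital stock: 0.33 × 11.44 = 3.7752 pp.
Human capital: 0.13 × 3.4 = 0.442 pp.
Employment: 0.54 × 0.05 = 0.027 pp.
Output growth = 2.56 + 4.2442 = 6.8042%.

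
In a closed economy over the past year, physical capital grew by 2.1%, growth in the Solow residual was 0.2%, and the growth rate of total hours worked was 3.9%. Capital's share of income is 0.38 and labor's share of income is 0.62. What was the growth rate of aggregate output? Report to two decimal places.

Labor's share = 1 − 0.38 = 0.62.
Physical capital: 0.38 × 2.1 = 0.798 pp.
Total hours worked: 0.62 × 3.9 = 2.418 pp.
Output growth = 0.2 + 3.216 = 3.416%.

3.42%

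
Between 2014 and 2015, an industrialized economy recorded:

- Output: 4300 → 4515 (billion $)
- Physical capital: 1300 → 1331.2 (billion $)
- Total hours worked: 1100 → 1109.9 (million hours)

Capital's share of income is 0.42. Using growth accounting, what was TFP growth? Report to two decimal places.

3.47%

Output growth = (4515 − 4300) / 4300 = 5%.
Physical capital growth = (1331.2 − 1300) / 1300 = 2.4%.
Total hours worked growth = (1109.9 − 1100) / 1100 = 0.9%.
Labor's share = 1 − 0.42 = 0.58.
Physical capital: 0.42 × 2.4 = 1.008 pp.
Total hours worked: 0.58 × 0.9 = 0.522 pp.
TFP growth = 5 − 1.53 = 3.47%.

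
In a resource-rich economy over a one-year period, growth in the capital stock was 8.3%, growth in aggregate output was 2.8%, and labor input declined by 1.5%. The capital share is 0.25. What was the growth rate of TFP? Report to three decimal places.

Labor's share = 1 − 0.25 = 0.75.
The capital stock: 0.25 × 8.3 = 2.075 pp.
Labor input: 0.75 × (-1.5) = -1.125 pp.
TFP growth = 2.8 − 0.95 = 1.85%.

TFP growth was 1.850%.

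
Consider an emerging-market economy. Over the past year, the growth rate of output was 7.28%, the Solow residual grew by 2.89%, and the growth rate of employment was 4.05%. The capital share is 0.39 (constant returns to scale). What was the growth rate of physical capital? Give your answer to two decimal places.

4.92%

Labor's share = 1 − 0.39 = 0.61.
gY = gA + 0.61×4.05 + 0.39×g.
0.39×g = 7.28 − 2.89 − 2.4705 = 1.9195.
g = 1.9195 / 0.39 = 4.9218%.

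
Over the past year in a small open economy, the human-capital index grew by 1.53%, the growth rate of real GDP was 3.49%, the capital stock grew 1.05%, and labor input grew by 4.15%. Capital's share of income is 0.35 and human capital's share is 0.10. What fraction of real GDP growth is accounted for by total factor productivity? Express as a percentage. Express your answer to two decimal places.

Labor's share = 1 − 0.35 − 0.1 = 0.55.
The capital stock: 0.35 × 1.05 = 0.3675 pp.
The human-capital index: 0.1 × 1.53 = 0.153 pp.
Labor input: 0.55 × 4.15 = 2.2825 pp.
TFP growth = 3.49 − 2.803 = 0.687%.
TFP share of growth = 0.687 / 3.49 × 100 = 19.6848%.

Total factor productivity accounted for 19.68% of growth.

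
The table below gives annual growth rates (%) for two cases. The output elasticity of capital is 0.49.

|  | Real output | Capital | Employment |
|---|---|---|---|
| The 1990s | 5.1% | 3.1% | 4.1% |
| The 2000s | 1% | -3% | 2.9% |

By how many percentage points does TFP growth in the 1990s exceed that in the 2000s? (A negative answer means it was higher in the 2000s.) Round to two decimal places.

Labor's share = 1 − 0.49 = 0.51.
The 1990s: TFP = 5.1 − 1.519 − 2.091 = 1.49%.
The 2000s: TFP = 1 + 1.47 − 1.479 = 0.991%.
Difference = 1.49 − (0.991) = 0.499 pp.

0.50 percentage points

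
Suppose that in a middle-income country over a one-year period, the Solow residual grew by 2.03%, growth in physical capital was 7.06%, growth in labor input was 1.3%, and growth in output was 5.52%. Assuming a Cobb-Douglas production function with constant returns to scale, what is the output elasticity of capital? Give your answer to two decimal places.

gY = gA + α·gK + (1−α)·gL, so gY − gA − gL = α(gK − gL).
5.52 − 2.03 − 1.3 = α × (7.06 − 1.3).
2.19 = 5.76 α, so α = 0.3802.

0.38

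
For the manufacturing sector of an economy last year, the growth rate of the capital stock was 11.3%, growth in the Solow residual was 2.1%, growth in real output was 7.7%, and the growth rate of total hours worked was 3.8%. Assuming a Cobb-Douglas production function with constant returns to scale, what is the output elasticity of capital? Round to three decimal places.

0.240

gY = gA + α·gK + (1−α)·gL, so gY − gA − gL = α(gK − gL).
7.7 − 2.1 − 3.8 = α × (11.3 − 3.8).
1.8 = 7.5 α, so α = 0.24.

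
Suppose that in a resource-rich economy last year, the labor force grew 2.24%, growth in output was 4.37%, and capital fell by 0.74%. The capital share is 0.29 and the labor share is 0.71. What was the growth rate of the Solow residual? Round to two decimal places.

Labor's share = 1 − 0.29 = 0.71.
Capital: 0.29 × (-0.74) = -0.2146 pp.
The labor force: 0.71 × 2.24 = 1.5904 pp.
TFP growth = 4.37 − 1.3758 = 2.9942%.

2.99%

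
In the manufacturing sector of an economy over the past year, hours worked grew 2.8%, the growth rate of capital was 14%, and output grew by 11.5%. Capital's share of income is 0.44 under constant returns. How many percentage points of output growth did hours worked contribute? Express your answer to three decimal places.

1.568 pp

Labor's share = 1 − 0.44 = 0.56.
Contribution = share × growth = 0.56 × 2.8 = 1.568 pp.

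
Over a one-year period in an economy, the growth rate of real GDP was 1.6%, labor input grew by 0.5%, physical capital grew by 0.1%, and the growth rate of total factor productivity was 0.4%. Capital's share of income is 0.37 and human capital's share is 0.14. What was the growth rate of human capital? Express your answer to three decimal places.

Labor's share = 1 − 0.37 − 0.14 = 0.49.
gY = gA + 0.37×0.1 + 0.49×0.5 + 0.14×g.
0.14×g = 1.6 − 0.4 − 0.282 = 0.918.
g = 0.918 / 0.14 = 6.55714%.

Human capital growth was 6.557%.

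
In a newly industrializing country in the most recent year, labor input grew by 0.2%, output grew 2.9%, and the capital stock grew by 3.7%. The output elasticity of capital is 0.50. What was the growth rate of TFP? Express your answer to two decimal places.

TFP growth was 0.95%.

Labor's share = 1 − 0.5 = 0.5.
The capital stock: 0.5 × 3.7 = 1.85 pp.
Labor input: 0.5 × 0.2 = 0.1 pp.
TFP growth = 2.9 − 1.95 = 0.95%.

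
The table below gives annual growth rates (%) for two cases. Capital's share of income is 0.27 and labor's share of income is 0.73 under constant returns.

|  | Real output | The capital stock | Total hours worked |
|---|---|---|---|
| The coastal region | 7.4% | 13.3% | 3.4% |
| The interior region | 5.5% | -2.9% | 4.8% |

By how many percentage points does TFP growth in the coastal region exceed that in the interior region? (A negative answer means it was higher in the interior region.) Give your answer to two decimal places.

-1.45 percentage points

Labor's share = 1 − 0.27 = 0.73.
The coastal region: TFP = 7.4 − 3.591 − 2.482 = 1.327%.
The interior region: TFP = 5.5 + 0.783 − 3.504 = 2.779%.
Difference = 1.327 − (2.779) = -1.452 pp.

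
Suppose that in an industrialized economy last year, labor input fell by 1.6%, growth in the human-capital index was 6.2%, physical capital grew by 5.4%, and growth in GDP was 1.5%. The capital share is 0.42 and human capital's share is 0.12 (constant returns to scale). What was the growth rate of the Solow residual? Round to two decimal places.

Labor's share = 1 − 0.42 − 0.12 = 0.46.
Physical capital: 0.42 × 5.4 = 2.268 pp.
The human-capital index: 0.12 × 6.2 = 0.744 pp.
Labor input: 0.46 × (-1.6) = -0.736 pp.
TFP growth = 1.5 − 2.276 = -0.776%.

-0.78%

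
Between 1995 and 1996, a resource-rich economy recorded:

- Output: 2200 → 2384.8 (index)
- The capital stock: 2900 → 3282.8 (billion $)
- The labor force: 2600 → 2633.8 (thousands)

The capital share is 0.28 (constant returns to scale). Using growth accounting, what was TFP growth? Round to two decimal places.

3.77%

Output growth = (2384.8 − 2200) / 2200 = 8.4%.
The capital stock growth = (3282.8 − 2900) / 2900 = 13.2%.
The labor force growth = (2633.8 − 2600) / 2600 = 1.3%.
Labor's share = 1 − 0.28 = 0.72.
The capital stock: 0.28 × 13.2 = 3.696 pp.
The labor force: 0.72 × 1.3 = 0.936 pp.
TFP growth = 8.4 − 4.632 = 3.768%.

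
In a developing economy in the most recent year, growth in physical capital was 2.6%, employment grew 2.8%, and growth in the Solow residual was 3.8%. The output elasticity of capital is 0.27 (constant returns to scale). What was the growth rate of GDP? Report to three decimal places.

Labor's share = 1 − 0.27 = 0.73.
Physical capital: 0.27 × 2.6 = 0.702 pp.
Employment: 0.73 × 2.8 = 2.044 pp.
Output growth = 3.8 + 2.746 = 6.546%.

GDP grew 6.546%.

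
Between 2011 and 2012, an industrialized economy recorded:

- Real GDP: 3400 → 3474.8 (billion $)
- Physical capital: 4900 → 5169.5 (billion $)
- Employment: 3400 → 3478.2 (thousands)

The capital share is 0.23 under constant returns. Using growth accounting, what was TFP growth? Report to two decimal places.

Real GDP growth = (3474.8 − 3400) / 3400 = 2.2%.
Physical capital growth = (5169.5 − 4900) / 4900 = 5.5%.
Employment growth = (3478.2 − 3400) / 3400 = 2.3%.
Labor's share = 1 − 0.23 = 0.77.
Physical capital: 0.23 × 5.5 = 1.265 pp.
Employment: 0.77 × 2.3 = 1.771 pp.
TFP growth = 2.2 − 3.036 = -0.836%.

-0.84%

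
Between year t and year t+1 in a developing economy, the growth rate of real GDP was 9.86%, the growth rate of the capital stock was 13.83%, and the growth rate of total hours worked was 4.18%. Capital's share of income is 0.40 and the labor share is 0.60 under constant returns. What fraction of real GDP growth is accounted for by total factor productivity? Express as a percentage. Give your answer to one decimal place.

Labor's share = 1 − 0.4 = 0.6.
The capital stock: 0.4 × 13.83 = 5.532 pp.
Total hours worked: 0.6 × 4.18 = 2.508 pp.
TFP growth = 9.86 − 8.04 = 1.82%.
TFP share of growth = 1.82 / 9.86 × 100 = 18.458%.

18.5%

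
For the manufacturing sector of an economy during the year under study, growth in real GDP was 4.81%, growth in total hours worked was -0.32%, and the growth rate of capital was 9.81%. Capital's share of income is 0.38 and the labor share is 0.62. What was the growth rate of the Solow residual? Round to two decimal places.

Labor's share = 1 − 0.38 = 0.62.
Capital: 0.38 × 9.81 = 3.7278 pp.
Total hours worked: 0.62 × (-0.32) = -0.1984 pp.
TFP growth = 4.81 − 3.5294 = 1.2806%.

The Solow residual grew 1.28%.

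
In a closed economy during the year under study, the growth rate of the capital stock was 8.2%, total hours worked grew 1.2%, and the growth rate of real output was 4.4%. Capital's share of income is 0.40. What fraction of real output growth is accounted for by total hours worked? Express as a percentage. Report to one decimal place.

Total hours worked accounted for 16.4% of growth.

Labor's share = 1 − 0.4 = 0.6.
Total hours worked contributed 0.6 × 1.2 = 0.72 pp.
Share of growth = 0.72 / 4.4 × 100 = 16.364%.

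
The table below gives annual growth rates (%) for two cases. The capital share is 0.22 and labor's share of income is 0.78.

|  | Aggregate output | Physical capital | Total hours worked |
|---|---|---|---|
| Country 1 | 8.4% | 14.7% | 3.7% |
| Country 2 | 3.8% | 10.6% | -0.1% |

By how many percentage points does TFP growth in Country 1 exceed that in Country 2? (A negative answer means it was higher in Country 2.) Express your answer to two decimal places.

Labor's share = 1 − 0.22 = 0.78.
Country 1: TFP = 8.4 − 3.234 − 2.886 = 2.28%.
Country 2: TFP = 3.8 − 2.332 + 0.078 = 1.546%.
Difference = 2.28 − (1.546) = 0.734 pp.

0.73 percentage points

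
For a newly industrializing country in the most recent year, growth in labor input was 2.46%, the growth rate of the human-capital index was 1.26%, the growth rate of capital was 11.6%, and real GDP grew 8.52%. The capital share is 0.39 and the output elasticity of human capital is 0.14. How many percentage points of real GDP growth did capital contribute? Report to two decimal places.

4.52 percentage points

Contribution = share × growth = 0.39 × 11.6 = 4.524 pp.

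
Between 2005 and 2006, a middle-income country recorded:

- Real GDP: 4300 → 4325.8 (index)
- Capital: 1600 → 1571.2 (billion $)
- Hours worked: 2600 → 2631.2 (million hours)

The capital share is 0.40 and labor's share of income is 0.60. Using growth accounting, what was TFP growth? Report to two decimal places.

Real GDP growth = (4325.8 − 4300) / 4300 = 0.6%.
Capital growth = (1571.2 − 1600) / 1600 = -1.8%.
Hours worked growth = (2631.2 − 2600) / 2600 = 1.2%.
Labor's share = 1 − 0.4 = 0.6.
Capital: 0.4 × (-1.8) = -0.72 pp.
Hours worked: 0.6 × 1.2 = 0.72 pp.
TFP growth = 0.6 − 0 = 0.6%.

TFP grew 0.60%.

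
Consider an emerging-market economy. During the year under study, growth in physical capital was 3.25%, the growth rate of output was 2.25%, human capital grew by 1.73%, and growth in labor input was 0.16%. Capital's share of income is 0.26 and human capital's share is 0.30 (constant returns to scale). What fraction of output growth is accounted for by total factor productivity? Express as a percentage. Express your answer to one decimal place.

Labor's share = 1 − 0.26 − 0.3 = 0.44.
Physical capital: 0.26 × 3.25 = 0.845 pp.
Human capital: 0.3 × 1.73 = 0.519 pp.
Labor input: 0.44 × 0.16 = 0.0704 pp.
TFP growth = 2.25 − 1.4344 = 0.8156%.
TFP share of growth = 0.8156 / 2.25 × 100 = 36.249%.

Total factor productivity accounted for 36.2% of growth.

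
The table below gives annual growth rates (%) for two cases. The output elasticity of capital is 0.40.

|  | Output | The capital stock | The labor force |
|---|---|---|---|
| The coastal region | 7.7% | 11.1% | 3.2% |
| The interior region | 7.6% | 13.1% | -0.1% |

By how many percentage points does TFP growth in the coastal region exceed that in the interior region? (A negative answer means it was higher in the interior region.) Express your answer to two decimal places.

Labor's share = 1 − 0.4 = 0.6.
The coastal region: TFP = 7.7 − 4.44 − 1.92 = 1.34%.
The interior region: TFP = 7.6 − 5.24 + 0.06 = 2.42%.
Difference = 1.34 − (2.42) = -1.08 pp.

-1.08 percentage points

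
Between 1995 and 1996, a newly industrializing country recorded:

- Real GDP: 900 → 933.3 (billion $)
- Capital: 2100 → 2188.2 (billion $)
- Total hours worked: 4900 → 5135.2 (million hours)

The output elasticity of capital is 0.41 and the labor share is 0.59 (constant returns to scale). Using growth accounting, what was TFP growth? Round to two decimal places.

-0.85%

Real GDP growth = (933.3 − 900) / 900 = 3.7%.
Capital growth = (2188.2 − 2100) / 2100 = 4.2%.
Total hours worked growth = (5135.2 − 4900) / 4900 = 4.8%.
Labor's share = 1 − 0.41 = 0.59.
Capital: 0.41 × 4.2 = 1.722 pp.
Total hours worked: 0.59 × 4.8 = 2.832 pp.
TFP growth = 3.7 − 4.554 = -0.854%.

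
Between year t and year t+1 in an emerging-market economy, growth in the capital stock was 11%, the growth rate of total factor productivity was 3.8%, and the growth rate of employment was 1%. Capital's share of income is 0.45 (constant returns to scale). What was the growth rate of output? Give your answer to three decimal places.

Labor's share = 1 − 0.45 = 0.55.
The capital stock: 0.45 × 11 = 4.95 pp.
Employment: 0.55 × 1 = 0.55 pp.
Output growth = 3.8 + 5.5 = 9.3%.

9.300%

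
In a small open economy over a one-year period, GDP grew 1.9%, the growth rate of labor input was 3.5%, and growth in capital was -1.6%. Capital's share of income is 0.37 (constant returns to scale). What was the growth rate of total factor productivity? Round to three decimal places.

Labor's share = 1 − 0.37 = 0.63.
Capital: 0.37 × (-1.6) = -0.592 pp.
Labor input: 0.63 × 3.5 = 2.205 pp.
TFP growth = 1.9 − 1.613 = 0.287%.

Total factor productivity grew 0.287%.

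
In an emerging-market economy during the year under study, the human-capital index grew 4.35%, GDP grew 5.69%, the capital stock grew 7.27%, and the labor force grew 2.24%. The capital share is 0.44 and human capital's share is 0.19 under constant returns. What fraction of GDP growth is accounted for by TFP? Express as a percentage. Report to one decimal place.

Labor's share = 1 − 0.44 − 0.19 = 0.37.
The capital stock: 0.44 × 7.27 = 3.1988 pp.
The human-capital index: 0.19 × 4.35 = 0.8265 pp.
The labor force: 0.37 × 2.24 = 0.8288 pp.
TFP growth = 5.69 − 4.8541 = 0.8359%.
TFP share of growth = 0.8359 / 5.69 × 100 = 14.691%.

TFP accounted for 14.7% of growth.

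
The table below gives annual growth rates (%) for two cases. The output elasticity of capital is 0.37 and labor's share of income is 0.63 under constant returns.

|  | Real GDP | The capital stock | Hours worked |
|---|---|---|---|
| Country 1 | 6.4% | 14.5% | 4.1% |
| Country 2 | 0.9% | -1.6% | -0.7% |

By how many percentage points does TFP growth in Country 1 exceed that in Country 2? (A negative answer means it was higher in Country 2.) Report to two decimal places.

-3.48 percentage points

Labor's share = 1 − 0.37 = 0.63.
Country 1: TFP = 6.4 − 5.365 − 2.583 = -1.548%.
Country 2: TFP = 0.9 + 0.592 + 0.441 = 1.933%.
Difference = -1.548 − (1.933) = -3.481 pp.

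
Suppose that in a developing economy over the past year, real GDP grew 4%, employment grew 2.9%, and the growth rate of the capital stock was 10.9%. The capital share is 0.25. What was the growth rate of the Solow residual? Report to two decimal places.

-0.90%

Labor's share = 1 − 0.25 = 0.75.
The capital stock: 0.25 × 10.9 = 2.725 pp.
Employment: 0.75 × 2.9 = 2.175 pp.
TFP growth = 4 − 4.9 = -0.9%.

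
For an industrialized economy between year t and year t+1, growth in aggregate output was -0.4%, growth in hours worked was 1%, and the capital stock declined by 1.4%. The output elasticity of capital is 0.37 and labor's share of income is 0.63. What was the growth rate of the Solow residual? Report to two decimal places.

Labor's share = 1 − 0.37 = 0.63.
The capital stock: 0.37 × (-1.4) = -0.518 pp.
Hours worked: 0.63 × 1 = 0.63 pp.
TFP growth = -0.4 − 0.112 = -0.512%.

-0.51%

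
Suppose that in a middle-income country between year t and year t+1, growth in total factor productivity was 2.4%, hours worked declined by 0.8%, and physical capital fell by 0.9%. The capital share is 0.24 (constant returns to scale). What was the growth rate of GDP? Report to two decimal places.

Labor's share = 1 − 0.24 = 0.76.
Physical capital: 0.24 × (-0.9) = -0.216 pp.
Hours worked: 0.76 × (-0.8) = -0.608 pp.
Output growth = 2.4 + (-0.824) = 1.576%.

1.58%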